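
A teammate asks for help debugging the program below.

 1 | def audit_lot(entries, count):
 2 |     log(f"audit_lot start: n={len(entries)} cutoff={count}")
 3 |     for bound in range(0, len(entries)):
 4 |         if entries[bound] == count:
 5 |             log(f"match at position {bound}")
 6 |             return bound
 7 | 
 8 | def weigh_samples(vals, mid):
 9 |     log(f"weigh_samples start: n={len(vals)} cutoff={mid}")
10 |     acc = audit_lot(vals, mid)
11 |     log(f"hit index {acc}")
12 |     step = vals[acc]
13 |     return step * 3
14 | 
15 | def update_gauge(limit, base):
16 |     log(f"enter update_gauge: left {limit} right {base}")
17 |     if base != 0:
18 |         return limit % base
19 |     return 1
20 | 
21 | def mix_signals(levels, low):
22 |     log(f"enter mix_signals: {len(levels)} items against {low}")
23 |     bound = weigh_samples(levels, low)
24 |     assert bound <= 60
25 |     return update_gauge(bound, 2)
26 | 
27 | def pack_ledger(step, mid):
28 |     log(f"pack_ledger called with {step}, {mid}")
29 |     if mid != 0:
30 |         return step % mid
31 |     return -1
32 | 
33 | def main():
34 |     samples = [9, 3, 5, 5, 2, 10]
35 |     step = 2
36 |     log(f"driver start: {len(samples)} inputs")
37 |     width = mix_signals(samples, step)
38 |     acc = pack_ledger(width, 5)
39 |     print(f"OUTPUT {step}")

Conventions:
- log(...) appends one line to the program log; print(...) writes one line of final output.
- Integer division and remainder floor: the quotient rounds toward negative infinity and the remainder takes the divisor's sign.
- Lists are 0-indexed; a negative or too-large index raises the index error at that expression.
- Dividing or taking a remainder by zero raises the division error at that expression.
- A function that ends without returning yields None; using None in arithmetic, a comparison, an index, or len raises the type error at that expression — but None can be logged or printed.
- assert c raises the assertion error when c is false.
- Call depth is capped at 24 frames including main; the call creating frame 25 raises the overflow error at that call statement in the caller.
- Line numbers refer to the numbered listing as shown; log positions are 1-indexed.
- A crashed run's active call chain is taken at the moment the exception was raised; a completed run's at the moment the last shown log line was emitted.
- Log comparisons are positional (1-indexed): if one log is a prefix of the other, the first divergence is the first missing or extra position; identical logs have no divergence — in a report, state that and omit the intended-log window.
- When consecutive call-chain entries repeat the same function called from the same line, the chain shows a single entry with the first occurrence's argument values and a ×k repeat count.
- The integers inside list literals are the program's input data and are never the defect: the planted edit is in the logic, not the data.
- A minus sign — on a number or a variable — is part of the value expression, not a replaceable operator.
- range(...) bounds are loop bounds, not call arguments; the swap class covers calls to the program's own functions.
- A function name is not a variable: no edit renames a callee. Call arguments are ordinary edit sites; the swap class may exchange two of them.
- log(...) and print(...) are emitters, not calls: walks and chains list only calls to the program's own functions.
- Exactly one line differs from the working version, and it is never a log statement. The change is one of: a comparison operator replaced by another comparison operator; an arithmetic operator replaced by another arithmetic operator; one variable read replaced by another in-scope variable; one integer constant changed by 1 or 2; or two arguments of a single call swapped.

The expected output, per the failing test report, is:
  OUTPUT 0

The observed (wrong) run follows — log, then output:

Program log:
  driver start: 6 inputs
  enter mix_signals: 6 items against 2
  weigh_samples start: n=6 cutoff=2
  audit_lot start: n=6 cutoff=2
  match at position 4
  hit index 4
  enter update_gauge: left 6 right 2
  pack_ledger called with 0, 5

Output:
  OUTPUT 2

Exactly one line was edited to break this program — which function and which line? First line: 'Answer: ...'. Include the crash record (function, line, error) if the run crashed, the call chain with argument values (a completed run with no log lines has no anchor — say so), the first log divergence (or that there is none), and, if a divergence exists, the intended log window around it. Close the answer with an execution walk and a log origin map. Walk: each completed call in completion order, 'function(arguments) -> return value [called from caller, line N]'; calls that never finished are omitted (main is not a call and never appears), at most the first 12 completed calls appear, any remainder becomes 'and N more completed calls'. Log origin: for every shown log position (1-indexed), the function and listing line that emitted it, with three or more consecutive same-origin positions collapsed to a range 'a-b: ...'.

Answer: the defect is in main at line 39.
Key observation: Nothing in the log betrays the bug — only the output does.
Call chain: main -> pack_ledger(0, 5) (called at line 38).
First divergence: there is none — every log position agrees.
Execution walk:
  audit_lot([9, 3, 5, 5, 2, 10], 2) -> 4  [called from weigh_samples, line 10]
  weigh_samples([9, 3, 5, 5, 2, 10], 2) -> 6  [called from mix_signals, line 23]
  update_gauge(6, 2) -> 0  [called from mix_signals, line 25]
  mix_signals([9, 3, 5, 5, 2, 10], 2) -> 0  [called from main, line 37]
  pack_ledger(0, 5) -> 0  [called from main, line 38]
Log line origins:
  1 — main, line 36
  2 — mix_signals, line 22
  3 — weigh_samples, line 9
  4 — audit_lot, line 2
  5 — audit_lot, line 5
  6 — weigh_samples, line 11
  7 — update_gauge, line 16
  8 — pack_ledger, line 28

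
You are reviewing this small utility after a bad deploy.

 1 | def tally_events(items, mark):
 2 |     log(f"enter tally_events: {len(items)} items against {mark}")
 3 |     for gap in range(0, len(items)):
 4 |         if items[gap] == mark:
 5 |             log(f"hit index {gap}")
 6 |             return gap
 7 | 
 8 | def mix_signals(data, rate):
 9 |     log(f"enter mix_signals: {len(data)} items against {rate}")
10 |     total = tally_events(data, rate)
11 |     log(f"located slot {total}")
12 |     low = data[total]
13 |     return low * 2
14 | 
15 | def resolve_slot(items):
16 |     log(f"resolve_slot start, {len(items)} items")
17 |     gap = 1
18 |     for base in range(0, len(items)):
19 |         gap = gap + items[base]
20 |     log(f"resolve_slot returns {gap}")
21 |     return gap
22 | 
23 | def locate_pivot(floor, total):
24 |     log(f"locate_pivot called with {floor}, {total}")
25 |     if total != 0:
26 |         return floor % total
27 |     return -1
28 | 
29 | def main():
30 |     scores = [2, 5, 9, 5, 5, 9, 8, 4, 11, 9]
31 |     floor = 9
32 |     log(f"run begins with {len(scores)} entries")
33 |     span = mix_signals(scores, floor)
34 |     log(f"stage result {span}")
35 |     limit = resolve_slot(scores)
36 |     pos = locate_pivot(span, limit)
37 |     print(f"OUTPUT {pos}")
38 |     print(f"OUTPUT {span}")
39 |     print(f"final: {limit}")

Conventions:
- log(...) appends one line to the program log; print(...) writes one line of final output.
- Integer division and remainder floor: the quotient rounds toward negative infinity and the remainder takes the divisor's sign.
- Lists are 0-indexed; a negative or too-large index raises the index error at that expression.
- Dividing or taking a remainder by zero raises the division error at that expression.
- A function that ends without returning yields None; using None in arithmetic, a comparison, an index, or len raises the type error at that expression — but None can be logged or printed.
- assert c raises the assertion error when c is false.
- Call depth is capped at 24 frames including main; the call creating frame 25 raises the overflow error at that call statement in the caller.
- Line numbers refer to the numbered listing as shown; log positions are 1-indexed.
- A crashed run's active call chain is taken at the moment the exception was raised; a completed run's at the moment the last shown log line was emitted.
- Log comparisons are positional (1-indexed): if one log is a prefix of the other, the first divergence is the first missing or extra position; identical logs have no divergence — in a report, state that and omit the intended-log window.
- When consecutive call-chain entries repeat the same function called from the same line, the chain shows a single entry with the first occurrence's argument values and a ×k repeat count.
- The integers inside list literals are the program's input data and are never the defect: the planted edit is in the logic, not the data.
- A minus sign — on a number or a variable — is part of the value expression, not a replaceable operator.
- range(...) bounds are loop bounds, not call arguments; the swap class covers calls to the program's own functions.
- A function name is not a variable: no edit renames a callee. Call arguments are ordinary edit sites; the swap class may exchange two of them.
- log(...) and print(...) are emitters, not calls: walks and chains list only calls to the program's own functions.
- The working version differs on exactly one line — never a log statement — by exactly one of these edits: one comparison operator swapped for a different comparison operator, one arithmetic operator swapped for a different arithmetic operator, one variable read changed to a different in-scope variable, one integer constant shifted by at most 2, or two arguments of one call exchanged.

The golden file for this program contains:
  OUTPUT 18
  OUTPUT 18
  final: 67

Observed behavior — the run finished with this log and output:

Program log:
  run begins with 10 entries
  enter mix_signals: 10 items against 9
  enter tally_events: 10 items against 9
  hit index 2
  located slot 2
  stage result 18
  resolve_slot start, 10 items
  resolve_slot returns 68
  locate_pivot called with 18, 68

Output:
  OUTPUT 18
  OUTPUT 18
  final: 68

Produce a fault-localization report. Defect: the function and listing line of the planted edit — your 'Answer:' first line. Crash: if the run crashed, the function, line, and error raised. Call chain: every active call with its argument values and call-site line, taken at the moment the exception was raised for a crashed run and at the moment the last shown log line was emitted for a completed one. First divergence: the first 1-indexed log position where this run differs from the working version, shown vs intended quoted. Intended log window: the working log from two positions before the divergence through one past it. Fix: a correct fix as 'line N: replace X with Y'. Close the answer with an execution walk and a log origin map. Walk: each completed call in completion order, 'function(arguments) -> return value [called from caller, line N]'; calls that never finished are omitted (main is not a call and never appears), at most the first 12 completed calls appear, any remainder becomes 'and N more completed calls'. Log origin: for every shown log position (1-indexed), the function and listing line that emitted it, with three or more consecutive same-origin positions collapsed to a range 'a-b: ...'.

Answer: the defect is in resolve_slot at line 17.
Key observation: Everything matches until log position 8, which reads 'resolve_slot returns 68' in place of 'resolve_slot returns 67'.
Call chain: main -> locate_pivot(18, 68) (called at line 36).
First divergence: position 8 — the shown line 'resolve_slot returns 68' should read 'resolve_slot returns 67'.
Intended log window:
  6: stage result 18
  7: resolve_slot start, 10 items
  8: resolve_slot returns 67
  9: locate_pivot called with 18, 67
Execution walk:
  tally_events([2, 5, 9, 5, 5, 9, 8, 4, 11, 9], 9) -> 2  [called from mix_signals, line 10]
  mix_signals([2, 5, 9, 5, 5, 9, 8, 4, 11, 9], 9) -> 18  [called from main, line 33]
  resolve_slot([2, 5, 9, 5, 5, 9, 8, 4, 11, 9]) -> 68  [called from main, line 35]
  locate_pivot(18, 68) -> 18  [called from main, line 36]
Log origin:
  1: logged in main at line 32
  2: logged in mix_signals at line 9
  3: logged in tally_events at line 2
  4: logged in tally_events at line 5
  5: logged in mix_signals at line 11
  6: logged in main at line 34
  7: logged in resolve_slot at line 16
  8: logged in resolve_slot at line 20
  9: logged in locate_pivot at line 24
A correct fix: line 17: replace `1` with `0`.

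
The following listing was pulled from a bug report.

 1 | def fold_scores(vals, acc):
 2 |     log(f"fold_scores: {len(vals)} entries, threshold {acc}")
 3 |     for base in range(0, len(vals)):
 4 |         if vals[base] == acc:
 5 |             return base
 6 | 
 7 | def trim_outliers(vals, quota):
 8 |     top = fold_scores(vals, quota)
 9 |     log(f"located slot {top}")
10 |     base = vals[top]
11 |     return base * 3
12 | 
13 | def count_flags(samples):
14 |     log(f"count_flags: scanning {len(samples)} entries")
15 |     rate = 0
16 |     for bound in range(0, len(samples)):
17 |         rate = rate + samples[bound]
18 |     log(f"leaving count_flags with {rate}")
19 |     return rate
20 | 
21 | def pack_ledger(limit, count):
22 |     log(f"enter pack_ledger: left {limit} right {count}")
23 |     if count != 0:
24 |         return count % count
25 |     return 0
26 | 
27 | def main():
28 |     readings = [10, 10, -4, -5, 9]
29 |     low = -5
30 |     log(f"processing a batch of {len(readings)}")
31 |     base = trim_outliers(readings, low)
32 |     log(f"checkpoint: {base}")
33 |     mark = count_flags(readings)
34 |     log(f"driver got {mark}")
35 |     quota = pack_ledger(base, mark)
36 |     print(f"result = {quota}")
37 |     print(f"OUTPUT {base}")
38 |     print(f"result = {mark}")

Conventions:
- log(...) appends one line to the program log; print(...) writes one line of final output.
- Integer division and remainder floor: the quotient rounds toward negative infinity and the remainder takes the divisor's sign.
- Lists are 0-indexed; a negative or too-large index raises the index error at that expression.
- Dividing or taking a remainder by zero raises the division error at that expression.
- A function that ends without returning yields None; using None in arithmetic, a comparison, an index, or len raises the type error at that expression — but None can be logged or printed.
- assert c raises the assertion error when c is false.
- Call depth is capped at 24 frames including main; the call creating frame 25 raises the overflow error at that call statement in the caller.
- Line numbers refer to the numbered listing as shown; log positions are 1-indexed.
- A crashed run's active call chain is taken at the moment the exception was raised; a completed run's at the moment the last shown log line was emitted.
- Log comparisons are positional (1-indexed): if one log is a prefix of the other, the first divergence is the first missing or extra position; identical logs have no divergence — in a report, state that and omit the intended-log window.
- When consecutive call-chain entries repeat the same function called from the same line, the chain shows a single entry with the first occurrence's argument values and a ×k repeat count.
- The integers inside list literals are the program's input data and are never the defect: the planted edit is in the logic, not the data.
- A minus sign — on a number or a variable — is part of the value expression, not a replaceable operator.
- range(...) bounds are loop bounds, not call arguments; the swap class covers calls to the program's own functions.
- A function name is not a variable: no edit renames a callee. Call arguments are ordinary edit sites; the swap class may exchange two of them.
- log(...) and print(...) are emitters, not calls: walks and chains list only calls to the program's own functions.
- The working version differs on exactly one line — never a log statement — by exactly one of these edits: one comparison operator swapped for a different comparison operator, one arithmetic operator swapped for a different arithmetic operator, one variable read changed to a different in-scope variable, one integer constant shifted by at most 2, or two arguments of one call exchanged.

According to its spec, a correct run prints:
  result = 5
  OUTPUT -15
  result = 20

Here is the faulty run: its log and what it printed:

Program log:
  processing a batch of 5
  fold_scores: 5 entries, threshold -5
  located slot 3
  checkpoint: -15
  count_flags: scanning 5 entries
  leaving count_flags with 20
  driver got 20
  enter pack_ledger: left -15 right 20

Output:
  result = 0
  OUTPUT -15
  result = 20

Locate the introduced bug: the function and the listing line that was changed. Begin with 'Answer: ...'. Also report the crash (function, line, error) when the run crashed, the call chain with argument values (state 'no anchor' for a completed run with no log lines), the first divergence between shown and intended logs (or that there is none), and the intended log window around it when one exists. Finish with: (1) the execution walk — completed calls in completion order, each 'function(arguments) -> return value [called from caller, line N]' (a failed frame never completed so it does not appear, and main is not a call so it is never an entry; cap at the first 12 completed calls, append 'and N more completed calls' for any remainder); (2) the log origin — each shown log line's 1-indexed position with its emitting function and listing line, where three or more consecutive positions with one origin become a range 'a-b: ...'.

Answer: the defect is in pack_ledger at line 24.
Key observation: Every logged value matches the working version; the printed result is what differs.
Call chain: main -> pack_ledger(-15, 20) (called at line 35).
First divergence: there is none — every log position agrees.
Execution walk:
  fold_scores([10, 10, -4, -5, 9], -5) -> 3  [called from trim_outliers, line 8]
  trim_outliers([10, 10, -4, -5, 9], -5) -> -15  [called from main, line 31]
  count_flags([10, 10, -4, -5, 9]) -> 20  [called from main, line 33]
  pack_ledger(-15, 20) -> 0  [called from main, line 35]
Log origins:
  1: emitted by main (line 30)
  2: emitted by fold_scores (line 2)
  3: emitted by trim_outliers (line 9)
  4: emitted by main (line 32)
  5: emitted by count_flags (line 14)
  6: emitted by count_flags (line 18)
  7: emitted by main (line 34)
  8: emitted by pack_ledger (line 22)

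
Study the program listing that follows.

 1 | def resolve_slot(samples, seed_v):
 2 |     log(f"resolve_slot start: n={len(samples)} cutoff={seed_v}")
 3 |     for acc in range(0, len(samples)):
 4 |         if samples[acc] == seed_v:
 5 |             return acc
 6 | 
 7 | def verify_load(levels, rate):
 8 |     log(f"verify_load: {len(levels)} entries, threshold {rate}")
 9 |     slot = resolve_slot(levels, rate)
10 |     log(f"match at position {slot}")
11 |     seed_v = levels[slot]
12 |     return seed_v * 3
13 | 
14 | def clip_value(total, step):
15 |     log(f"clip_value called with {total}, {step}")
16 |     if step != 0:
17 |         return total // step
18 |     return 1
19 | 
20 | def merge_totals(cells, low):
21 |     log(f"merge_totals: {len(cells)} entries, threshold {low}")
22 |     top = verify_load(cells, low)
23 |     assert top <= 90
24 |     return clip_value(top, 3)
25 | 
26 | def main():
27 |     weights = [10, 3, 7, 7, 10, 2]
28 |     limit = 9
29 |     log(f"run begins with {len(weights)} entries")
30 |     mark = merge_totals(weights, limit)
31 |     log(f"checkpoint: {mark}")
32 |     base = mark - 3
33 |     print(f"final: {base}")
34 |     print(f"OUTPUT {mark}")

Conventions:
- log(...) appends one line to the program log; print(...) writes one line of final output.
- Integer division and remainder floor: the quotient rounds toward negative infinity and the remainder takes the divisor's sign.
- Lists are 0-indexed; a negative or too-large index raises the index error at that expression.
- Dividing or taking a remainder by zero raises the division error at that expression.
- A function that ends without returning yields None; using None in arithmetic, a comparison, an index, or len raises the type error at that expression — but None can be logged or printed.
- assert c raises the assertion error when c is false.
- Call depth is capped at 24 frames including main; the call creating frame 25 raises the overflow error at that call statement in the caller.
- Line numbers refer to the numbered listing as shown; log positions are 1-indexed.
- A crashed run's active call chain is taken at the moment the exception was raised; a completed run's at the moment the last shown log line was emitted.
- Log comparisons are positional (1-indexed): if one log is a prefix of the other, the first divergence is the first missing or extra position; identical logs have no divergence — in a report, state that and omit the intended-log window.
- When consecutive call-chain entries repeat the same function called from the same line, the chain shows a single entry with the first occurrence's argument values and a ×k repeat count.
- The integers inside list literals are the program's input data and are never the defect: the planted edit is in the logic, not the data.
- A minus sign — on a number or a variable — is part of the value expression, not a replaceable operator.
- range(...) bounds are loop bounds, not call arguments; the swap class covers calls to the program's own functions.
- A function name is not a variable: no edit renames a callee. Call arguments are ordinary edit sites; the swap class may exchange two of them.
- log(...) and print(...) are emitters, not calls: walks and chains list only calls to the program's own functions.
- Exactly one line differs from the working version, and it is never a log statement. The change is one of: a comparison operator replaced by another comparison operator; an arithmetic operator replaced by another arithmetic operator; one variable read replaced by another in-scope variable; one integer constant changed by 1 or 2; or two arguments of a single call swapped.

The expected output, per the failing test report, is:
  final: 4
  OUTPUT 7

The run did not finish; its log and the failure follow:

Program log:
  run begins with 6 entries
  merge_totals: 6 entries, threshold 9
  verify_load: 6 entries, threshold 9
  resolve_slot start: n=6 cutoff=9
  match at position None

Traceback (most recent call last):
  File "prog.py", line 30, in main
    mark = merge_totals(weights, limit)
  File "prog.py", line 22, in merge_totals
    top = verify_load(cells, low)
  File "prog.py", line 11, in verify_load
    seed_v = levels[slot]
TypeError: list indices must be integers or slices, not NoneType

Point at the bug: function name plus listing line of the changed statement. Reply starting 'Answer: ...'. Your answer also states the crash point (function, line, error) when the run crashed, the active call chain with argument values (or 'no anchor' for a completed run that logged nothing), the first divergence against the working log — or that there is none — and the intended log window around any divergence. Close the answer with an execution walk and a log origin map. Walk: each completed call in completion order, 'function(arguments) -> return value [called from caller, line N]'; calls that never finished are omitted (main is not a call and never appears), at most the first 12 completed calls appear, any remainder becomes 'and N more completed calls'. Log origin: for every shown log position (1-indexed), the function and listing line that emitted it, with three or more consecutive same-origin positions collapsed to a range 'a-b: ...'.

Answer: the defect is in main at line 28.
The tell: The earliest visible damage is log position 2 — 'merge_totals: 6 entries, threshold 9' rather than the intended 'merge_totals: 6 entries, threshold 7'.
Crash: verify_load, line 11, TypeError.
Call chain: main -> merge_totals([10, 3, 7, 7, 10, 2], 9) (called at line 30) -> verify_load([10, 3, 7, 7, 10, 2], 9) (called at line 22).
First divergence: position 2 — the shown line 'merge_totals: 6 entries, threshold 9' should read 'merge_totals: 6 entries, threshold 7'.
Intended log window:
  1: run begins with 6 entries
  2: merge_totals: 6 entries, threshold 7
  3: verify_load: 6 entries, threshold 7
Execution walk:
  resolve_slot([10, 3, 7, 7, 10, 2], 9) -> None  [called from verify_load, line 9]
Log line origins:
  1: from main, line 29
  2: from merge_totals, line 21
  3: from verify_load, line 8
  4: from resolve_slot, line 2
  5: from verify_load, line 10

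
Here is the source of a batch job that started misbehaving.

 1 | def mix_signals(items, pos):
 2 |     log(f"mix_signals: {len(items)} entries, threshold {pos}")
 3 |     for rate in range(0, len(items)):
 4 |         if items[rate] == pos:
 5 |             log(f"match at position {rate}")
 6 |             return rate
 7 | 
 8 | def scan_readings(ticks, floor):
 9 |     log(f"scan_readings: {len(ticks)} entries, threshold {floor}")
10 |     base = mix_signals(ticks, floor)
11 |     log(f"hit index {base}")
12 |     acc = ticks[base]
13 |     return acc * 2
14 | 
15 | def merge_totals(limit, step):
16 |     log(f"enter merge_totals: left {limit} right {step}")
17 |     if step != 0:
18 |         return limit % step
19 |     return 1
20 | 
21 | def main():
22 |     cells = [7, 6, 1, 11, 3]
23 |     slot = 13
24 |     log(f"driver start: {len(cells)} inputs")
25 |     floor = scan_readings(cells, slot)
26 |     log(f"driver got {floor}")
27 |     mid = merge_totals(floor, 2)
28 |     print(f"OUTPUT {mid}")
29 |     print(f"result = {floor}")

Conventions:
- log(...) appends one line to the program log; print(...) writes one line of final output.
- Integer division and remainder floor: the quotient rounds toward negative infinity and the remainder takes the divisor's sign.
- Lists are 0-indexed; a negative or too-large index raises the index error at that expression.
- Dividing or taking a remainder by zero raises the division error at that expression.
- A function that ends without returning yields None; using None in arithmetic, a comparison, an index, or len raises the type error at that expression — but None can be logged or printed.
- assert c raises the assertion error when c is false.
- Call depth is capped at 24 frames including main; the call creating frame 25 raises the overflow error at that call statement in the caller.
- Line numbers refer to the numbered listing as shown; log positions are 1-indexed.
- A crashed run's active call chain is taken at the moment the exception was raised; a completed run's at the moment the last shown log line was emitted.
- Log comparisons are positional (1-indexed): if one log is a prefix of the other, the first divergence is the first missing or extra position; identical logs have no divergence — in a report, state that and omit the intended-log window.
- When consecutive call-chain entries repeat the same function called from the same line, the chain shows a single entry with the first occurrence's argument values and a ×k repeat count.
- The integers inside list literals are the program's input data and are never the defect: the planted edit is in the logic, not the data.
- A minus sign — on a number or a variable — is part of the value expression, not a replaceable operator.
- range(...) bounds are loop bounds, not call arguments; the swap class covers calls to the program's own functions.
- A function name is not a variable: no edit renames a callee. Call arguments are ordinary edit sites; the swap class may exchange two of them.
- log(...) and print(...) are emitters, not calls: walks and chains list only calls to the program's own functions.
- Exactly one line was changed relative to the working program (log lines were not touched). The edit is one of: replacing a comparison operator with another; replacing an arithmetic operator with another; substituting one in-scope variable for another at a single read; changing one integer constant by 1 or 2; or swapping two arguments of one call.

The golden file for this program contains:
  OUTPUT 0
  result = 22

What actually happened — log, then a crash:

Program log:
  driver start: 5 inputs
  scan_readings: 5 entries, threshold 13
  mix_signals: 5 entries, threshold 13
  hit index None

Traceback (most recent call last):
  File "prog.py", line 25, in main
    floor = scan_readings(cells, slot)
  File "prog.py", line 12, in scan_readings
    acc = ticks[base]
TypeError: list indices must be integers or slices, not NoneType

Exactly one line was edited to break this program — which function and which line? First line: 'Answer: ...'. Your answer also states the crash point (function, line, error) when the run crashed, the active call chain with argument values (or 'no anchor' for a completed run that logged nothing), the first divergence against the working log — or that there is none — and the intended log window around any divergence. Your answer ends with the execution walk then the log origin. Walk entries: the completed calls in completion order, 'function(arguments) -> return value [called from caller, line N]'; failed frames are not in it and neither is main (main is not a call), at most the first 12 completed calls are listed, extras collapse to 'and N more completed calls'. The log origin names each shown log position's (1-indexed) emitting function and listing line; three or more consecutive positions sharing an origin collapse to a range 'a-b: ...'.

Answer: the defect is in main at line 23.
The tell: The log first diverges at position 2: the faulty run prints 'scan_readings: 5 entries, threshold 13' where the working version prints 'scan_readings: 5 entries, threshold 11'.
Crash: scan_readings, line 12, TypeError.
Call chain: main -> scan_readings([7, 6, 1, 11, 3], 13) (called at line 25).
First divergence: at position 2 the run shows 'scan_readings: 5 entries, threshold 13' where the working version logs 'scan_readings: 5 entries, threshold 11'.
Intended log window:
  1: driver start: 5 inputs
  2: scan_readings: 5 entries, threshold 11
  3: mix_signals: 5 entries, threshold 11
Execution walk:
  mix_signals([7, 6, 1, 11, 3], 13) -> None  [called from scan_readings, line 10]
Log line origins:
  1: logged in main at line 24
  2: logged in scan_readings at line 9
  3: logged in mix_signals at line 2
  4: logged in scan_readings at line 11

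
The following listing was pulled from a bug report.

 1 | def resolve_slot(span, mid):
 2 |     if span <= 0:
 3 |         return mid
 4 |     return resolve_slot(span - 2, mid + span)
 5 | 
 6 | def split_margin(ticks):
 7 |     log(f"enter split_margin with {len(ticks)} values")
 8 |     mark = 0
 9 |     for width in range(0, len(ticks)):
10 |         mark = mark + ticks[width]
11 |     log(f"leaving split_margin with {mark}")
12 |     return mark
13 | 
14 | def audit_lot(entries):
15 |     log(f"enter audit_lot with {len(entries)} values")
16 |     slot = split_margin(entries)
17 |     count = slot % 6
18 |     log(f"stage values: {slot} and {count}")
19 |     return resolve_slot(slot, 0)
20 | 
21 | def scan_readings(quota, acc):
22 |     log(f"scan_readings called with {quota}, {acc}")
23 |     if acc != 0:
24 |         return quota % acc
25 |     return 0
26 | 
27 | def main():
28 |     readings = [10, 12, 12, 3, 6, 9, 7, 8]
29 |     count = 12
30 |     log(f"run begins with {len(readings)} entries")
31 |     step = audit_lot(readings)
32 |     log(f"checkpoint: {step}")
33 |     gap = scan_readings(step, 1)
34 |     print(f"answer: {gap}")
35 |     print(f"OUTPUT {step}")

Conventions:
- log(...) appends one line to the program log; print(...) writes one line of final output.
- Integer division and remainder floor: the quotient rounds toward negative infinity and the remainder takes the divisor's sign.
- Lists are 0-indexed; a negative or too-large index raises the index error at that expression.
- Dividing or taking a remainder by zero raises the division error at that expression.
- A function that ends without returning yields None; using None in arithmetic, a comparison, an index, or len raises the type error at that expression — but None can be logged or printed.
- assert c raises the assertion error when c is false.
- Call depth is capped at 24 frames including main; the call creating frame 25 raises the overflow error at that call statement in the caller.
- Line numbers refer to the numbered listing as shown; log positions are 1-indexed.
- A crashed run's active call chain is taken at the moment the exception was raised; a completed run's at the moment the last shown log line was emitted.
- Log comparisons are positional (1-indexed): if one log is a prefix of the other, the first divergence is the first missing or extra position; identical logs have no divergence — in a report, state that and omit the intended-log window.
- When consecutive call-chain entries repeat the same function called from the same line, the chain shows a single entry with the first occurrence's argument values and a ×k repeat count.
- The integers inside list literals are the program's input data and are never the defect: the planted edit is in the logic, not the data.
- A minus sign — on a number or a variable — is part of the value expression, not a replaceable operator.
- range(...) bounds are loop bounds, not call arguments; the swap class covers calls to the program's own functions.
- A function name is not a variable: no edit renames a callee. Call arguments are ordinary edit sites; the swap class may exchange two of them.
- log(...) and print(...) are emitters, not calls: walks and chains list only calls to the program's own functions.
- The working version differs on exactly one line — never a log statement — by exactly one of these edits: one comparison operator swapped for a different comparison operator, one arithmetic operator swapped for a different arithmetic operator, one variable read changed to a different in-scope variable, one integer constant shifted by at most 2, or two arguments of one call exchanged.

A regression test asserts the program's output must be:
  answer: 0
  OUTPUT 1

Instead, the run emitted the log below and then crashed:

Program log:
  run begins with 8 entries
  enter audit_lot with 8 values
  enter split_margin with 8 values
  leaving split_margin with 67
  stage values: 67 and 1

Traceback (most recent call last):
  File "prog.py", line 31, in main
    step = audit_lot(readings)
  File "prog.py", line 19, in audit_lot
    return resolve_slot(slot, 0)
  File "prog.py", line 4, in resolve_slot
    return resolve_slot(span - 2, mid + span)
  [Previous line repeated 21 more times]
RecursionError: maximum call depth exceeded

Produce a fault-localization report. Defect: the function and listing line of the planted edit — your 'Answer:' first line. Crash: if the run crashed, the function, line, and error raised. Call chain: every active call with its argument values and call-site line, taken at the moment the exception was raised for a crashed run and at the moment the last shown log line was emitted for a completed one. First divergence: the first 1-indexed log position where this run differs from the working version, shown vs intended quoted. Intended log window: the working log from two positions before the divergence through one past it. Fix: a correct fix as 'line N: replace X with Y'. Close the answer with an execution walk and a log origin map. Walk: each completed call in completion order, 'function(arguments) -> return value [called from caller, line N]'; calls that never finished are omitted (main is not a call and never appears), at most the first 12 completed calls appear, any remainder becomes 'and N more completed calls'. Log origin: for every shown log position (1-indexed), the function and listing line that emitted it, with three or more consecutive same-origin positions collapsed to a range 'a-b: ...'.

Answer: the defect is in audit_lot at line 19.
Key observation: The faulty run's log stops after 5 lines; the working version's next line would be 'checkpoint: 1'.
Crash: resolve_slot, line 4, RecursionError.
Call chain: main -> audit_lot([10, 12, 12, 3, 6, 9, 7, 8]) (called at line 31) -> resolve_slot(67, 0) (called at line 19) -> resolve_slot(65, 67) (called at line 4) ×21.
First divergence: position 6; the shown log stops at 5 lines while the working version next logs 'checkpoint: 1'.
Intended log window:
  4: leaving split_margin with 67
  5: stage values: 67 and 1
  6: checkpoint: 1
  7: scan_readings called with 1, 1
Execution walk:
  split_margin([10, 12, 12, 3, 6, 9, 7, 8]) -> 67  [called from audit_lot, line 16]
Origin of each log line:
  1: from main, line 30
  2: from audit_lot, line 15
  3: from split_margin, line 7
  4: from split_margin, line 11
  5: from audit_lot, line 18
A correct fix: line 19: replace `resolve_slot(slot, 0)` with `resolve_slot(count, 0)`.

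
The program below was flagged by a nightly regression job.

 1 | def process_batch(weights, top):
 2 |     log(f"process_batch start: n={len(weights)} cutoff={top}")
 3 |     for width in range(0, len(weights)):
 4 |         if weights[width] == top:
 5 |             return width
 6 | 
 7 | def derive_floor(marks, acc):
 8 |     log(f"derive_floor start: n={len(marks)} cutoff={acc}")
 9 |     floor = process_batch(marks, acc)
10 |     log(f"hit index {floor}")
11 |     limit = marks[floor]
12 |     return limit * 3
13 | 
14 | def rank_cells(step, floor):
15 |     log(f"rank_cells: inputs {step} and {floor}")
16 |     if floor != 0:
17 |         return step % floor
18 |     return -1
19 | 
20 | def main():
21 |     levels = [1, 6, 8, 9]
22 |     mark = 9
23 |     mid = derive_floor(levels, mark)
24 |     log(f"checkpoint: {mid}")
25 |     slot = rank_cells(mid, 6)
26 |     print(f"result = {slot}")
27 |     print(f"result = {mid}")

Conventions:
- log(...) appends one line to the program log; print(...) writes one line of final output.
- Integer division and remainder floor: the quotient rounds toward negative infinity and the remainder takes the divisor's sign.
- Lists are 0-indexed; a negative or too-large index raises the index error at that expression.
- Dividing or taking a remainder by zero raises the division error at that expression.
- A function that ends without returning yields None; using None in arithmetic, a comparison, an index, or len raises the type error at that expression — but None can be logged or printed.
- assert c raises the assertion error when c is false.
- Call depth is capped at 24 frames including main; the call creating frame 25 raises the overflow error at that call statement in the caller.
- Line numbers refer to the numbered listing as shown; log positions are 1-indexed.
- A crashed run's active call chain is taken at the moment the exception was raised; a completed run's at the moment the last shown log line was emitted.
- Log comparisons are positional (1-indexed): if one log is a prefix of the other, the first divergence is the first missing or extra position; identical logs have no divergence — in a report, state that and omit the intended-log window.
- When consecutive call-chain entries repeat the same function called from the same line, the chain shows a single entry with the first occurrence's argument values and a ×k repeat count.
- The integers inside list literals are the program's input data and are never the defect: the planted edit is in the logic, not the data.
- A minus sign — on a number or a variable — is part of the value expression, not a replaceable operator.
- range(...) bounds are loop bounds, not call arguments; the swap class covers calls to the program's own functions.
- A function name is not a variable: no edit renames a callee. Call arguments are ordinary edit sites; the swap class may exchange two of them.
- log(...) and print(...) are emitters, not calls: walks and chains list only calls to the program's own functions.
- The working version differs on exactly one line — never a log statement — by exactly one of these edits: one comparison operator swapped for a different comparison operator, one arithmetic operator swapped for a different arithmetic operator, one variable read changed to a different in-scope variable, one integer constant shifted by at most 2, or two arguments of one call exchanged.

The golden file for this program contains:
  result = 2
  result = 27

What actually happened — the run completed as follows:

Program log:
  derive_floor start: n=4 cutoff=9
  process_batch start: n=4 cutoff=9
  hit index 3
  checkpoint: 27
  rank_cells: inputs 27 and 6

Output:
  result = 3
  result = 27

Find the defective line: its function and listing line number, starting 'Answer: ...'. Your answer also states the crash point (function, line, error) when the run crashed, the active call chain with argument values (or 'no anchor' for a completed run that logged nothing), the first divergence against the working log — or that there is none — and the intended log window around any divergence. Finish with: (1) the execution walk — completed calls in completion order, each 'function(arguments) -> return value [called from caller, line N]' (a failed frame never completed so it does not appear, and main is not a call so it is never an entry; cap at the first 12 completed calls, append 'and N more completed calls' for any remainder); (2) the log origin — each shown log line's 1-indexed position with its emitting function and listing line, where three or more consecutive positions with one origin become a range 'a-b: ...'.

Answer: the defect is in main at line 25.
Key observation: Log line 5 is where behavior first shows: 'rank_cells: inputs 27 and 6' appears instead of 'rank_cells: inputs 27 and 5'.
Call chain: main -> rank_cells(27, 6) (called at line 25).
First divergence: position 5; shown 'rank_cells: inputs 27 and 6' vs intended 'rank_cells: inputs 27 and 5'.
Intended log window:
  3: hit index 3
  4: checkpoint: 27
  5: rank_cells: inputs 27 and 5
Execution walk:
  process_batch([1, 6, 8, 9], 9) -> 3  [called from derive_floor, line 9]
  derive_floor([1, 6, 8, 9], 9) -> 27  [called from main, line 23]
  rank_cells(27, 6) -> 3  [called from main, line 25]
Log origin:
  1: emitted by derive_floor (line 8)
  2: emitted by process_batch (line 2)
  3: emitted by derive_floor (line 10)
  4: emitted by main (line 24)
  5: emitted by rank_cells (line 15)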